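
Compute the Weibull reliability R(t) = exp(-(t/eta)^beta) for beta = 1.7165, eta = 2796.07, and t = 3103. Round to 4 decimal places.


beta = 1.7165, eta = 2796.07, t = 3103
t/eta = 3103 / 2796.07 = 1.1098
(t/eta)^beta = 1.1098^1.7165 = 1.1958
R(t) = exp(-1.1958)
R(t) = 0.3025

0.3025


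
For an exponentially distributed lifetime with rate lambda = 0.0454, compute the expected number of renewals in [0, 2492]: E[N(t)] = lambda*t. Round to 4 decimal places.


lambda = 0.0454
t = 2492
E[N(t)] = lambda * t
E[N(t)] = 0.0454 * 2492
E[N(t)] = 113.1368

113.1368


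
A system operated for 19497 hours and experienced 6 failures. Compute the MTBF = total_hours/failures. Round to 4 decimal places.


total_hours = 19497
failures = 6
MTBF = 19497 / 6
MTBF = 3249.5

3249.5


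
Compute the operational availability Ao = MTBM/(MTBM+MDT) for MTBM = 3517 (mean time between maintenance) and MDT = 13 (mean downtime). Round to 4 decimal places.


MTBM = 3517
MDT = 13
MTBM + MDT = 3530
Ao = 3517 / 3530
Ao = 0.9963

0.9963


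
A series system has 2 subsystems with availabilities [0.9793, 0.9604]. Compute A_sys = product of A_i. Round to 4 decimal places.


Subsystems: [0.9793, 0.9604]
After subsystem 1 (A=0.9793): product = 0.9793
After subsystem 2 (A=0.9604): product = 0.9405
A_sys = 0.9405

0.9405


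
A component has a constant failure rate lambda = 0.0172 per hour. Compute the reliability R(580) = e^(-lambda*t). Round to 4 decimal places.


lambda = 0.0172
t = 580
lambda * t = 9.976
R(t) = e^(-9.976)
R(t) = 0.0

0.0


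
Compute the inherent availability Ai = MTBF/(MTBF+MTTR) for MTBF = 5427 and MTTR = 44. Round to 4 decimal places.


MTBF = 5427
MTTR = 44
MTBF + MTTR = 5471
Ai = 5427 / 5471
Ai = 0.992

0.992


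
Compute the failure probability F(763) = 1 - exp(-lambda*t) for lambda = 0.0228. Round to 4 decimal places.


lambda = 0.0228, t = 763
lambda * t = 17.3964
exp(-17.3964) = 0.0
F(t) = 1 - 0.0
F(t) = 1.0

1.0


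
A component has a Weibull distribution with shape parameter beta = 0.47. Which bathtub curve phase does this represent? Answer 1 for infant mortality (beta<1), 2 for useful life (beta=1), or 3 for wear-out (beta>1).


beta = 0.47
Compare beta to 1:
beta < 1 => infant mortality (phase 1)
beta = 1 => useful life (phase 2)
beta > 1 => wear-out (phase 3)
Since beta = 0.47, this is infant mortality (decreasing failure rate)
Phase = 1

1


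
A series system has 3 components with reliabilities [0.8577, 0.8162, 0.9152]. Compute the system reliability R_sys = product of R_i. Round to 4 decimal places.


Components: [0.8577, 0.8162, 0.9152]
After component 1 (R=0.8577): product = 0.8577
After component 2 (R=0.8162): product = 0.7001
After component 3 (R=0.9152): product = 0.6407
R_sys = 0.6407

0.6407


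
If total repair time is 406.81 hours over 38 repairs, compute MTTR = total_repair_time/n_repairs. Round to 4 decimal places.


total_repair_time = 406.81
n_repairs = 38
MTTR = 406.81 / 38
MTTR = 10.7055

10.7055


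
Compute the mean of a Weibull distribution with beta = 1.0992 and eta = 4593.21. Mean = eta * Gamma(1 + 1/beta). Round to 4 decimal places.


beta = 1.0992, eta = 4593.21
1/beta = 0.9098
1 + 1/beta = 1.9098
Gamma(1.9098) = 0.9651
Mean = 4593.21 * 0.9651
Mean = 4433.1092

4433.1092


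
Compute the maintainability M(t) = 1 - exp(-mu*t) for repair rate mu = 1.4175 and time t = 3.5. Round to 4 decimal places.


mu = 1.4175, t = 3.5
mu * t = 1.4175 * 3.5 = 4.9612
exp(-4.9612) = 0.007
M(t) = 1 - 0.007
M(t) = 0.993

0.993


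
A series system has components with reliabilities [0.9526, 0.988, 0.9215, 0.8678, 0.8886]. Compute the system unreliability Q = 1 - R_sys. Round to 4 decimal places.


Components: [0.9526, 0.988, 0.9215, 0.8678, 0.8886]
After component 1: product = 0.9526
After component 2: product = 0.9412
After component 3: product = 0.8673
After component 4: product = 0.7526
After component 5: product = 0.6688
R_sys = 0.6688
Q = 1 - 0.6688 = 0.3312

0.3312


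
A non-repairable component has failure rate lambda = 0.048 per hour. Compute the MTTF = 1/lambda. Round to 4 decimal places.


lambda = 0.048
MTTF = 1 / 0.048
MTTF = 20.8333

20.8333


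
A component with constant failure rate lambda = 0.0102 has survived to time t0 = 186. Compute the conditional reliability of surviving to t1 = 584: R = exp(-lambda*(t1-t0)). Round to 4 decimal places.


lambda = 0.0102
t0 = 186, t1 = 584
t1 - t0 = 398
lambda * (t1-t0) = 0.0102 * 398 = 4.0596
R = exp(-4.0596)
R = 0.0173

0.0173


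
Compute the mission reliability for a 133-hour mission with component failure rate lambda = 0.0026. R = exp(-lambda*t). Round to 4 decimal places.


lambda = 0.0026
mission_time = 133
lambda * t = 0.0026 * 133 = 0.3458
R = exp(-0.3458)
R = 0.7077

0.7077


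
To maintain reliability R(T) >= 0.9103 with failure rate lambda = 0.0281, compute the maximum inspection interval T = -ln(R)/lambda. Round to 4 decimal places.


R_target = 0.9103
lambda = 0.0281
-ln(0.9103) = 0.094
T = 0.094 / 0.0281
T = 3.3445

3.3445


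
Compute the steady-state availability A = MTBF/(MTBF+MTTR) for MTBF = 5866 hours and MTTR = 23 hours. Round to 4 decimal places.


MTBF = 5866
MTTR = 23
MTBF + MTTR = 5889
A = 5866 / 5889
A = 0.9961

0.9961


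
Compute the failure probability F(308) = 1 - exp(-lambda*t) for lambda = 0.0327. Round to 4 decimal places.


lambda = 0.0327, t = 308
lambda * t = 10.0716
exp(-10.0716) = 0.0
F(t) = 1 - 0.0
F(t) = 1.0

1.0


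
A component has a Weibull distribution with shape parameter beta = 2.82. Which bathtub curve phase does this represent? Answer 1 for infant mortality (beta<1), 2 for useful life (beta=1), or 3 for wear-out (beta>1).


beta = 2.82
Compare beta to 1:
beta < 1 => infant mortality (phase 1)
beta = 1 => useful life (phase 2)
beta > 1 => wear-out (phase 3)
Since beta = 2.82, this is wear-out (increasing failure rate)
Phase = 3

3


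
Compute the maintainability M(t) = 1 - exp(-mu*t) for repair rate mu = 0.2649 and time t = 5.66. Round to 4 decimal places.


mu = 0.2649, t = 5.66
mu * t = 0.2649 * 5.66 = 1.4993
exp(-1.4993) = 0.2233
M(t) = 1 - 0.2233
M(t) = 0.7767

0.7767


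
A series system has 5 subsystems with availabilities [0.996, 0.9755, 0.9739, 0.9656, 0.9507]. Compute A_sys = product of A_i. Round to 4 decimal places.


Subsystems: [0.996, 0.9755, 0.9739, 0.9656, 0.9507]
After subsystem 1 (A=0.996): product = 0.996
After subsystem 2 (A=0.9755): product = 0.9716
After subsystem 3 (A=0.9739): product = 0.9462
After subsystem 4 (A=0.9656): product = 0.9137
After subsystem 5 (A=0.9507): product = 0.8686
A_sys = 0.8686

0.8686


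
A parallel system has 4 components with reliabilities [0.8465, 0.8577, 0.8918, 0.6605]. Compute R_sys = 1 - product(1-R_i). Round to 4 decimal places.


Components: [0.8465, 0.8577, 0.8918, 0.6605]
(1 - 0.8465) = 0.1535, running product = 0.1535
(1 - 0.8577) = 0.1423, running product = 0.0218
(1 - 0.8918) = 0.1082, running product = 0.0024
(1 - 0.6605) = 0.3395, running product = 0.0008
Product of (1-R_i) = 0.0008
R_sys = 1 - 0.0008 = 0.9992

0.9992


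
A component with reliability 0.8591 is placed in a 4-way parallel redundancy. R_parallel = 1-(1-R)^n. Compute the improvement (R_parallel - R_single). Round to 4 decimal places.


R_single = 0.8591, n = 4
1 - R_single = 0.1409
(1 - R_single)^n = 0.1409^4 = 0.0004
R_parallel = 1 - 0.0004 = 0.9996
Improvement = 0.9996 - 0.8591
Improvement = 0.1405

0.1405


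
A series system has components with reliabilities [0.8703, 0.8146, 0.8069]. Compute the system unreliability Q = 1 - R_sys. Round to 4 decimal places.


Components: [0.8703, 0.8146, 0.8069]
After component 1: product = 0.8703
After component 2: product = 0.7089
After component 3: product = 0.572
R_sys = 0.572
Q = 1 - 0.572 = 0.428

0.428


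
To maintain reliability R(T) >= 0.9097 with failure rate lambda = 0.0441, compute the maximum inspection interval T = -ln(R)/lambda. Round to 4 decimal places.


R_target = 0.9097
lambda = 0.0441
-ln(0.9097) = 0.0946
T = 0.0946 / 0.0441
T = 2.146

2.146


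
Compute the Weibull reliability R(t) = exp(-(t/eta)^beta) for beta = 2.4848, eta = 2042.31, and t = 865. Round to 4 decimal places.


beta = 2.4848, eta = 2042.31, t = 865
t/eta = 865 / 2042.31 = 0.4235
(t/eta)^beta = 0.4235^2.4848 = 0.1183
R(t) = exp(-0.1183)
R(t) = 0.8884

0.8884


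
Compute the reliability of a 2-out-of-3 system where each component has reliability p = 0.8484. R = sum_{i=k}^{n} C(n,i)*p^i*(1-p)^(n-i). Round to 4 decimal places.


k = 2, n = 3, p = 0.8484
i=2: C(3,2)=3 * 0.8484^2 * 0.1516^1 = 0.3274
i=3: C(3,3)=1 * 0.8484^3 * 0.1516^0 = 0.6107
R = sum of terms = 0.938

0.938


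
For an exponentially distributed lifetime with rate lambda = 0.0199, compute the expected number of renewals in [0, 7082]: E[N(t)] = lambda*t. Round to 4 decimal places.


lambda = 0.0199
t = 7082
E[N(t)] = lambda * t
E[N(t)] = 0.0199 * 7082
E[N(t)] = 140.9318

140.9318


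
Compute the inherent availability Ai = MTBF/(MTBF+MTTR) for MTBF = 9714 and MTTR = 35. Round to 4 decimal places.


MTBF = 9714
MTTR = 35
MTBF + MTTR = 9749
Ai = 9714 / 9749
Ai = 0.9964

0.9964


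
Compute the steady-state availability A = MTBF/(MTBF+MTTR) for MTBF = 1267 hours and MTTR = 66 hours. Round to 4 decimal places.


MTBF = 1267
MTTR = 66
MTBF + MTTR = 1333
A = 1267 / 1333
A = 0.9505

0.9505


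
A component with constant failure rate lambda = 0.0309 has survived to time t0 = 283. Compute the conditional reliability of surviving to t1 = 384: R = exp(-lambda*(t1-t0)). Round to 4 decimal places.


lambda = 0.0309
t0 = 283, t1 = 384
t1 - t0 = 101
lambda * (t1-t0) = 0.0309 * 101 = 3.1209
R = exp(-3.1209)
R = 0.0441

0.0441


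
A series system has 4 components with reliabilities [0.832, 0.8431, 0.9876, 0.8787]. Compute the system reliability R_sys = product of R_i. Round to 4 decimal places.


Components: [0.832, 0.8431, 0.9876, 0.8787]
After component 1 (R=0.832): product = 0.832
After component 2 (R=0.8431): product = 0.7015
After component 3 (R=0.9876): product = 0.6928
After component 4 (R=0.8787): product = 0.6087
R_sys = 0.6087

0.6087


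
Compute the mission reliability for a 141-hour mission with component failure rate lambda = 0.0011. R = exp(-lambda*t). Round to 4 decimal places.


lambda = 0.0011
mission_time = 141
lambda * t = 0.0011 * 141 = 0.1551
R = exp(-0.1551)
R = 0.8563

0.8563


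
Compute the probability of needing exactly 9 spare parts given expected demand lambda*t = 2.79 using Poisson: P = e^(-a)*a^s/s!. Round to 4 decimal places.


a = 2.79, s = 9
e^(-a) = e^(-2.79) = 0.0614
a^s = 2.79^9 = 10243.2513
s! = 362880
P = 0.0614 * 10243.2513 / 362880
P = 0.0017

0.0017


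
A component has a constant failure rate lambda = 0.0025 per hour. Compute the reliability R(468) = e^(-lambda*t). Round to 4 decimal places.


lambda = 0.0025
t = 468
lambda * t = 1.17
R(t) = e^(-1.17)
R(t) = 0.3104

0.3104


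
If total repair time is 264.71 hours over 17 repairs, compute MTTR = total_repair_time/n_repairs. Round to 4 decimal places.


total_repair_time = 264.71
n_repairs = 17
MTTR = 264.71 / 17
MTTR = 15.5712

15.5712


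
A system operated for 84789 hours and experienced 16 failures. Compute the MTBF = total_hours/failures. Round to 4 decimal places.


total_hours = 84789
failures = 16
MTBF = 84789 / 16
MTBF = 5299.3125

5299.3125


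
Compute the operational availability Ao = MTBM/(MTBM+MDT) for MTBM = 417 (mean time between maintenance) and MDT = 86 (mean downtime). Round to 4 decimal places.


MTBM = 417
MDT = 86
MTBM + MDT = 503
Ao = 417 / 503
Ao = 0.829

0.829


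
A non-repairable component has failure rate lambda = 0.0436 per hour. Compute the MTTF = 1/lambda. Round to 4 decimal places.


lambda = 0.0436
MTTF = 1 / 0.0436
MTTF = 22.9358

22.9358


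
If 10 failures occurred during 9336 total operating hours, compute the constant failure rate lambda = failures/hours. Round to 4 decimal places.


failures = 10
total_hours = 9336
lambda = 10 / 9336
lambda = 0.0011

0.0011


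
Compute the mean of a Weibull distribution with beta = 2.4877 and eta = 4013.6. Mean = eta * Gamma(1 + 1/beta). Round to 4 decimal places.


beta = 2.4877, eta = 4013.6
1/beta = 0.402
1 + 1/beta = 1.402
Gamma(1.402) = 0.8872
Mean = 4013.6 * 0.8872
Mean = 3560.6969

3560.6969


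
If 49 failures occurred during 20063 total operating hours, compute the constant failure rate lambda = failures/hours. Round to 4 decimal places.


failures = 49
total_hours = 20063
lambda = 49 / 20063
lambda = 0.0024

0.0024


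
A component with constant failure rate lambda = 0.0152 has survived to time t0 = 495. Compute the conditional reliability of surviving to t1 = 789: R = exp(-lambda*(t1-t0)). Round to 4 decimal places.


lambda = 0.0152
t0 = 495, t1 = 789
t1 - t0 = 294
lambda * (t1-t0) = 0.0152 * 294 = 4.4688
R = exp(-4.4688)
R = 0.0115

0.0115


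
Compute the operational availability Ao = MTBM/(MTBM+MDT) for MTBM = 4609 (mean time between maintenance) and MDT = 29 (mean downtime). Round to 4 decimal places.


MTBM = 4609
MDT = 29
MTBM + MDT = 4638
Ao = 4609 / 4638
Ao = 0.9937

0.9937


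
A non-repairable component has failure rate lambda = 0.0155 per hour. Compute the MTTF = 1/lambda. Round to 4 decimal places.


lambda = 0.0155
MTTF = 1 / 0.0155
MTTF = 64.5161

64.5161


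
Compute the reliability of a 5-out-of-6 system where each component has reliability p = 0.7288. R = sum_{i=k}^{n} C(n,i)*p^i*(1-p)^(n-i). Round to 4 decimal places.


k = 5, n = 6, p = 0.7288
i=5: C(6,5)=6 * 0.7288^5 * 0.2712^1 = 0.3346
i=6: C(6,6)=1 * 0.7288^6 * 0.2712^0 = 0.1498
R = sum of terms = 0.4844

0.4844


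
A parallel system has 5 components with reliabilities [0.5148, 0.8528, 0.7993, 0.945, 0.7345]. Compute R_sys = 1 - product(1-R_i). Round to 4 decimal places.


Components: [0.5148, 0.8528, 0.7993, 0.945, 0.7345]
(1 - 0.5148) = 0.4852, running product = 0.4852
(1 - 0.8528) = 0.1472, running product = 0.0714
(1 - 0.7993) = 0.2007, running product = 0.0143
(1 - 0.945) = 0.055, running product = 0.0008
(1 - 0.7345) = 0.2655, running product = 0.0002
Product of (1-R_i) = 0.0002
R_sys = 1 - 0.0002 = 0.9998

0.9998


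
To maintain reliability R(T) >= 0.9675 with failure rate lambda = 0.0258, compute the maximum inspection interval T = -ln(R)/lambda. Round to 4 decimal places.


R_target = 0.9675
lambda = 0.0258
-ln(0.9675) = 0.033
T = 0.033 / 0.0258
T = 1.2806

1.2806


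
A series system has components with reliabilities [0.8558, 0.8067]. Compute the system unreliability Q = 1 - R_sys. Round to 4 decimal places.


Components: [0.8558, 0.8067]
After component 1: product = 0.8558
After component 2: product = 0.6904
R_sys = 0.6904
Q = 1 - 0.6904 = 0.3096

0.3096


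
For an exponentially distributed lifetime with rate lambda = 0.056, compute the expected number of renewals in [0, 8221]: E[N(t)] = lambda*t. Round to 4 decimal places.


lambda = 0.056
t = 8221
E[N(t)] = lambda * t
E[N(t)] = 0.056 * 8221
E[N(t)] = 460.376

460.376


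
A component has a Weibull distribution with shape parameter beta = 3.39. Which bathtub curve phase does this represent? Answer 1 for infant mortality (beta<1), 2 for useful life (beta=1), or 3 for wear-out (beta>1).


beta = 3.39
Compare beta to 1:
beta < 1 => infant mortality (phase 1)
beta = 1 => useful life (phase 2)
beta > 1 => wear-out (phase 3)
Since beta = 3.39, this is wear-out (increasing failure rate)
Phase = 3

3


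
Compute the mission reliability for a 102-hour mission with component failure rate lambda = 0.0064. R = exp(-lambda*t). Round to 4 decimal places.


lambda = 0.0064
mission_time = 102
lambda * t = 0.0064 * 102 = 0.6528
R = exp(-0.6528)
R = 0.5206

0.5206


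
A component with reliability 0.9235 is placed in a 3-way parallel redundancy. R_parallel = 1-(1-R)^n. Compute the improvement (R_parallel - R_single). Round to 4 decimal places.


R_single = 0.9235, n = 3
1 - R_single = 0.0765
(1 - R_single)^n = 0.0765^3 = 0.0004
R_parallel = 1 - 0.0004 = 0.9996
Improvement = 0.9996 - 0.9235
Improvement = 0.0761

0.0761


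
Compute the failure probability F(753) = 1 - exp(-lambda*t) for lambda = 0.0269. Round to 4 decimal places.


lambda = 0.0269, t = 753
lambda * t = 20.2557
exp(-20.2557) = 0.0
F(t) = 1 - 0.0
F(t) = 1.0

1.0


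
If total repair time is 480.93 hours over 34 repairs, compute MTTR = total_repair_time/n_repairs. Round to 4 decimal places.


total_repair_time = 480.93
n_repairs = 34
MTTR = 480.93 / 34
MTTR = 14.145

14.145


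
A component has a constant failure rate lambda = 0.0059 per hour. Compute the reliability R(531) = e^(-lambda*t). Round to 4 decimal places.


lambda = 0.0059
t = 531
lambda * t = 3.1329
R(t) = e^(-3.1329)
R(t) = 0.0436

0.0436


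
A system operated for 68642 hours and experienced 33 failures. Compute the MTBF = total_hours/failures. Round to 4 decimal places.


total_hours = 68642
failures = 33
MTBF = 68642 / 33
MTBF = 2080.0606

2080.0606


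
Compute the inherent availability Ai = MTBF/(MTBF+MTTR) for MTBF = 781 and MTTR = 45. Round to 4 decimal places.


MTBF = 781
MTTR = 45
MTBF + MTTR = 826
Ai = 781 / 826
Ai = 0.9455

0.9455


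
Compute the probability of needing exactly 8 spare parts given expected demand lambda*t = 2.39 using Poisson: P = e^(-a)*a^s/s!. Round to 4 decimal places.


a = 2.39, s = 8
e^(-a) = e^(-2.39) = 0.0916
a^s = 2.39^8 = 1064.592
s! = 40320
P = 0.0916 * 1064.592 / 40320
P = 0.0024

0.0024


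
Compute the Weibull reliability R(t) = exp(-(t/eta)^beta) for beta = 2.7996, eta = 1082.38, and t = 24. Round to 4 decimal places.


beta = 2.7996, eta = 1082.38, t = 24
t/eta = 24 / 1082.38 = 0.0222
(t/eta)^beta = 0.0222^2.7996 = 0.0
R(t) = exp(-0.0)
R(t) = 1.0

1.0


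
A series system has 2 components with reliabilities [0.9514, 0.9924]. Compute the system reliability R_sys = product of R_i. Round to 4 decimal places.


Components: [0.9514, 0.9924]
After component 1 (R=0.9514): product = 0.9514
After component 2 (R=0.9924): product = 0.9442
R_sys = 0.9442

0.9442


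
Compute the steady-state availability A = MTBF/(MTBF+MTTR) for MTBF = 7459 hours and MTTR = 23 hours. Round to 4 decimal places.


MTBF = 7459
MTTR = 23
MTBF + MTTR = 7482
A = 7459 / 7482
A = 0.9969

0.9969


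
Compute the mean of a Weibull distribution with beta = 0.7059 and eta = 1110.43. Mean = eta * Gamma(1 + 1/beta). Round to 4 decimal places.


beta = 0.7059, eta = 1110.43
1/beta = 1.4166
1 + 1/beta = 2.4166
Gamma(2.4166) = 1.2558
Mean = 1110.43 * 1.2558
Mean = 1394.5005

1394.5005


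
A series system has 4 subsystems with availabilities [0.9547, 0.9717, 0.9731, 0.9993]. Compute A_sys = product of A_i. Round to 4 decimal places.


Subsystems: [0.9547, 0.9717, 0.9731, 0.9993]
After subsystem 1 (A=0.9547): product = 0.9547
After subsystem 2 (A=0.9717): product = 0.9277
After subsystem 3 (A=0.9731): product = 0.9027
After subsystem 4 (A=0.9993): product = 0.9021
A_sys = 0.9021

0.9021


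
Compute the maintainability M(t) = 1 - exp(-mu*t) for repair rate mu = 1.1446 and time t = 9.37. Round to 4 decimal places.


mu = 1.1446, t = 9.37
mu * t = 1.1446 * 9.37 = 10.7249
exp(-10.7249) = 0.0
M(t) = 1 - 0.0
M(t) = 1.0

1.0


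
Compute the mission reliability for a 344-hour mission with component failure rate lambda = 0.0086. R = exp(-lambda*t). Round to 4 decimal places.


lambda = 0.0086
mission_time = 344
lambda * t = 0.0086 * 344 = 2.9584
R = exp(-2.9584)
R = 0.0519

0.0519


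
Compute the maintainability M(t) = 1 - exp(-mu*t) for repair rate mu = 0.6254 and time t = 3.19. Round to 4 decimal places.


mu = 0.6254, t = 3.19
mu * t = 0.6254 * 3.19 = 1.995
exp(-1.995) = 0.136
M(t) = 1 - 0.136
M(t) = 0.864

0.864


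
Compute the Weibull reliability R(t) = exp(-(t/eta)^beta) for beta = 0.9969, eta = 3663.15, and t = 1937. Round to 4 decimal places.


beta = 0.9969, eta = 3663.15, t = 1937
t/eta = 1937 / 3663.15 = 0.5288
(t/eta)^beta = 0.5288^0.9969 = 0.5298
R(t) = exp(-0.5298)
R(t) = 0.5887

0.5887


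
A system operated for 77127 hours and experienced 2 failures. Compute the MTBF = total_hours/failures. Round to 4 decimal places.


total_hours = 77127
failures = 2
MTBF = 77127 / 2
MTBF = 38563.5

38563.5


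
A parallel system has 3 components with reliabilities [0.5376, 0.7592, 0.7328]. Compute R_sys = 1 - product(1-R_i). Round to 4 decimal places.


Components: [0.5376, 0.7592, 0.7328]
(1 - 0.5376) = 0.4624, running product = 0.4624
(1 - 0.7592) = 0.2408, running product = 0.1113
(1 - 0.7328) = 0.2672, running product = 0.0298
Product of (1-R_i) = 0.0298
R_sys = 1 - 0.0298 = 0.9702

0.9702


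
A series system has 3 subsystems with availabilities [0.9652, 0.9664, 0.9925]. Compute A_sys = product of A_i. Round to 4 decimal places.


Subsystems: [0.9652, 0.9664, 0.9925]
After subsystem 1 (A=0.9652): product = 0.9652
After subsystem 2 (A=0.9664): product = 0.9328
After subsystem 3 (A=0.9925): product = 0.9258
A_sys = 0.9258

0.9258


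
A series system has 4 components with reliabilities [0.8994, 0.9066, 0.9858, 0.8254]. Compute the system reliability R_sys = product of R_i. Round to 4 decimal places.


Components: [0.8994, 0.9066, 0.9858, 0.8254]
After component 1 (R=0.8994): product = 0.8994
After component 2 (R=0.9066): product = 0.8154
After component 3 (R=0.9858): product = 0.8038
After component 4 (R=0.8254): product = 0.6635
R_sys = 0.6635

0.6635


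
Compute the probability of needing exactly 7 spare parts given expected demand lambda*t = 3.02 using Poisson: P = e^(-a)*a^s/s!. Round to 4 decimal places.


a = 3.02, s = 7
e^(-a) = e^(-3.02) = 0.0488
a^s = 3.02^7 = 2291.124
s! = 5040
P = 0.0488 * 2291.124 / 5040
P = 0.0222

0.0222


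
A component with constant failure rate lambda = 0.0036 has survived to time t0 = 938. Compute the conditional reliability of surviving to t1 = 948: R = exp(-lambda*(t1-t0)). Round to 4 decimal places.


lambda = 0.0036
t0 = 938, t1 = 948
t1 - t0 = 10
lambda * (t1-t0) = 0.0036 * 10 = 0.036
R = exp(-0.036)
R = 0.9646

0.9646


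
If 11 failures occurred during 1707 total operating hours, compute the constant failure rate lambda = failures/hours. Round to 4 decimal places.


failures = 11
total_hours = 1707
lambda = 11 / 1707
lambda = 0.0064

0.0064


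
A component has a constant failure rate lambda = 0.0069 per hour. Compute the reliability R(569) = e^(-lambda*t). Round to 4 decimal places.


lambda = 0.0069
t = 569
lambda * t = 3.9261
R(t) = e^(-3.9261)
R(t) = 0.0197

0.0197


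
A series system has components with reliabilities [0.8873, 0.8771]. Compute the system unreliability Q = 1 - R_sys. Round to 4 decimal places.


Components: [0.8873, 0.8771]
After component 1: product = 0.8873
After component 2: product = 0.7783
R_sys = 0.7783
Q = 1 - 0.7783 = 0.2217

0.2217


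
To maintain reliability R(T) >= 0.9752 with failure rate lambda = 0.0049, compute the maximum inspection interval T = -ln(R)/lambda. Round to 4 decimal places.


R_target = 0.9752
lambda = 0.0049
-ln(0.9752) = 0.0251
T = 0.0251 / 0.0049
T = 5.125

5.125


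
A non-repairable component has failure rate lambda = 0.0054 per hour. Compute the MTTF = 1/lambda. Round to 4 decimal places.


lambda = 0.0054
MTTF = 1 / 0.0054
MTTF = 185.1852

185.1852


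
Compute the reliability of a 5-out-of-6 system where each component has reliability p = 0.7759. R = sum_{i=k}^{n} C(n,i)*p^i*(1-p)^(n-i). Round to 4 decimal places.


k = 5, n = 6, p = 0.7759
i=5: C(6,5)=6 * 0.7759^5 * 0.2241^1 = 0.3781
i=6: C(6,6)=1 * 0.7759^6 * 0.2241^0 = 0.2182
R = sum of terms = 0.5963

0.5963


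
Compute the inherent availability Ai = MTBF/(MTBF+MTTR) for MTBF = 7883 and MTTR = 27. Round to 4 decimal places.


MTBF = 7883
MTTR = 27
MTBF + MTTR = 7910
Ai = 7883 / 7910
Ai = 0.9966

0.9966


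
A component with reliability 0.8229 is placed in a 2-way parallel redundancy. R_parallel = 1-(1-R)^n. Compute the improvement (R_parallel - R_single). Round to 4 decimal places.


R_single = 0.8229, n = 2
1 - R_single = 0.1771
(1 - R_single)^n = 0.1771^2 = 0.0314
R_parallel = 1 - 0.0314 = 0.9686
Improvement = 0.9686 - 0.8229
Improvement = 0.1457

0.1457


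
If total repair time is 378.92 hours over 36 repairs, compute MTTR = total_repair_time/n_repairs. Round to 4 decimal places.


total_repair_time = 378.92
n_repairs = 36
MTTR = 378.92 / 36
MTTR = 10.5256

10.5256


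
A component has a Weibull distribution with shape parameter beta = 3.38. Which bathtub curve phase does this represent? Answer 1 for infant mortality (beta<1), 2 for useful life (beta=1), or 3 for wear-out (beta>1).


beta = 3.38
Compare beta to 1:
beta < 1 => infant mortality (phase 1)
beta = 1 => useful life (phase 2)
beta > 1 => wear-out (phase 3)
Since beta = 3.38, this is wear-out (increasing failure rate)
Phase = 3

3


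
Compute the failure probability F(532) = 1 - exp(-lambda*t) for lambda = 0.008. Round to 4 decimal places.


lambda = 0.008, t = 532
lambda * t = 4.256
exp(-4.256) = 0.0142
F(t) = 1 - 0.0142
F(t) = 0.9858

0.9858


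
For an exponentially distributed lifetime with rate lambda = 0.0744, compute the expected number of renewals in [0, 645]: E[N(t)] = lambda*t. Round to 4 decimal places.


lambda = 0.0744
t = 645
E[N(t)] = lambda * t
E[N(t)] = 0.0744 * 645
E[N(t)] = 47.988

47.988


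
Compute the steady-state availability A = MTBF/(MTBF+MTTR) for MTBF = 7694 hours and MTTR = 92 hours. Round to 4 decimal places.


MTBF = 7694
MTTR = 92
MTBF + MTTR = 7786
A = 7694 / 7786
A = 0.9882

0.9882


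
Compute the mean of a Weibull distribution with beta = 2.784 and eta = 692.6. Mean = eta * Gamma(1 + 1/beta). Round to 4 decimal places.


beta = 2.784, eta = 692.6
1/beta = 0.3592
1 + 1/beta = 1.3592
Gamma(1.3592) = 0.8903
Mean = 692.6 * 0.8903
Mean = 616.5932

616.5932


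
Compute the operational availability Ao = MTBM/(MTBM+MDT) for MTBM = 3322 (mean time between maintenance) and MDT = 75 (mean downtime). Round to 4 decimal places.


MTBM = 3322
MDT = 75
MTBM + MDT = 3397
Ao = 3322 / 3397
Ao = 0.9779

0.9779


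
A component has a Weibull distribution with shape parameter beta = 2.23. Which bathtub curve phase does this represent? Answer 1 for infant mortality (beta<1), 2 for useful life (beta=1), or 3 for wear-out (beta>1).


beta = 2.23
Compare beta to 1:
beta < 1 => infant mortality (phase 1)
beta = 1 => useful life (phase 2)
beta > 1 => wear-out (phase 3)
Since beta = 2.23, this is wear-out (increasing failure rate)
Phase = 3

3


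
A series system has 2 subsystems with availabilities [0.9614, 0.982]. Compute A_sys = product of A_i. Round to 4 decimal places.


Subsystems: [0.9614, 0.982]
After subsystem 1 (A=0.9614): product = 0.9614
After subsystem 2 (A=0.982): product = 0.9441
A_sys = 0.9441

0.9441


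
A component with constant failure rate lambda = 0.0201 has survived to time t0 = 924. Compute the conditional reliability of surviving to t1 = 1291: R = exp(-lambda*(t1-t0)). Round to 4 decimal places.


lambda = 0.0201
t0 = 924, t1 = 1291
t1 - t0 = 367
lambda * (t1-t0) = 0.0201 * 367 = 7.3767
R = exp(-7.3767)
R = 0.0006

0.0006


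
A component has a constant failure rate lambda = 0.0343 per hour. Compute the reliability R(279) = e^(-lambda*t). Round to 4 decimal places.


lambda = 0.0343
t = 279
lambda * t = 9.5697
R(t) = e^(-9.5697)
R(t) = 0.0001

0.0001


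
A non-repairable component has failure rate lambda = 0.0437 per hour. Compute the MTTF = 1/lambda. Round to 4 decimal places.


lambda = 0.0437
MTTF = 1 / 0.0437
MTTF = 22.8833

22.8833


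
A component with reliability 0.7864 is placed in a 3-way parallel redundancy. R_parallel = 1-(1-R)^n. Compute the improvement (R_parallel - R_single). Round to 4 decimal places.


R_single = 0.7864, n = 3
1 - R_single = 0.2136
(1 - R_single)^n = 0.2136^3 = 0.0097
R_parallel = 1 - 0.0097 = 0.9903
Improvement = 0.9903 - 0.7864
Improvement = 0.2039

0.2039


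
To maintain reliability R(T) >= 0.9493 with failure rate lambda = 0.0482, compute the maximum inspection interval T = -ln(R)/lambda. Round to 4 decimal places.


R_target = 0.9493
lambda = 0.0482
-ln(0.9493) = 0.052
T = 0.052 / 0.0482
T = 1.0795

1.0795


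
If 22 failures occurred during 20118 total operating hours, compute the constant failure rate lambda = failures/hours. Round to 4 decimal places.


failures = 22
total_hours = 20118
lambda = 22 / 20118
lambda = 0.0011

0.0011


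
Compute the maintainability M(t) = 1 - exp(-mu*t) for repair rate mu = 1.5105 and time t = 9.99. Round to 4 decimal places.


mu = 1.5105, t = 9.99
mu * t = 1.5105 * 9.99 = 15.0899
exp(-15.0899) = 0.0
M(t) = 1 - 0.0
M(t) = 1.0

1.0


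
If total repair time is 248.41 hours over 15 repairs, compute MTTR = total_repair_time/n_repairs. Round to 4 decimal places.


total_repair_time = 248.41
n_repairs = 15
MTTR = 248.41 / 15
MTTR = 16.5607

16.5607


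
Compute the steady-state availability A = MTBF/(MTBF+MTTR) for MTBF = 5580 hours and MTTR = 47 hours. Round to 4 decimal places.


MTBF = 5580
MTTR = 47
MTBF + MTTR = 5627
A = 5580 / 5627
A = 0.9916

0.9916


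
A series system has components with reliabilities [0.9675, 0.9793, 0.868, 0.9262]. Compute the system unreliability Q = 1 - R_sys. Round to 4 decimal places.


Components: [0.9675, 0.9793, 0.868, 0.9262]
After component 1: product = 0.9675
After component 2: product = 0.9475
After component 3: product = 0.8224
After component 4: product = 0.7617
R_sys = 0.7617
Q = 1 - 0.7617 = 0.2383

0.2383


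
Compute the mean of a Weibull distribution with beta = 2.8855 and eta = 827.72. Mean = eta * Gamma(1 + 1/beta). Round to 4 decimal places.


beta = 2.8855, eta = 827.72
1/beta = 0.3466
1 + 1/beta = 1.3466
Gamma(1.3466) = 0.8915
Mean = 827.72 * 0.8915
Mean = 737.9177

737.9177


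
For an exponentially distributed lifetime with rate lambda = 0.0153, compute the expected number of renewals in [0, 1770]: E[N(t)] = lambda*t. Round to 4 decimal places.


lambda = 0.0153
t = 1770
E[N(t)] = lambda * t
E[N(t)] = 0.0153 * 1770
E[N(t)] = 27.081

27.081


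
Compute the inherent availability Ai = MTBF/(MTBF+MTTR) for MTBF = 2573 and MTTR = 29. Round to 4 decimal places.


MTBF = 2573
MTTR = 29
MTBF + MTTR = 2602
Ai = 2573 / 2602
Ai = 0.9889

0.9889


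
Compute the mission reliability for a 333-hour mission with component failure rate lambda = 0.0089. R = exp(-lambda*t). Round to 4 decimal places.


lambda = 0.0089
mission_time = 333
lambda * t = 0.0089 * 333 = 2.9637
R = exp(-2.9637)
R = 0.0516

0.0516


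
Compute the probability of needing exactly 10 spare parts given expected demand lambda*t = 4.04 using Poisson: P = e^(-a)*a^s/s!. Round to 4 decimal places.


a = 4.04, s = 10
e^(-a) = e^(-4.04) = 0.0176
a^s = 4.04^10 = 1158280.2498
s! = 3628800
P = 0.0176 * 1158280.2498 / 3628800
P = 0.0056

0.0056


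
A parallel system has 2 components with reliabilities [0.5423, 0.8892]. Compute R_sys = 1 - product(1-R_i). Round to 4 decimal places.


Components: [0.5423, 0.8892]
(1 - 0.5423) = 0.4577, running product = 0.4577
(1 - 0.8892) = 0.1108, running product = 0.0507
Product of (1-R_i) = 0.0507
R_sys = 1 - 0.0507 = 0.9493

0.9493


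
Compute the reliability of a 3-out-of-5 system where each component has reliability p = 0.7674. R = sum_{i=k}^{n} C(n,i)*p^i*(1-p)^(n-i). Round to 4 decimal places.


k = 3, n = 5, p = 0.7674
i=3: C(5,3)=10 * 0.7674^3 * 0.2326^2 = 0.2445
i=4: C(5,4)=5 * 0.7674^4 * 0.2326^1 = 0.4033
i=5: C(5,5)=1 * 0.7674^5 * 0.2326^0 = 0.2661
R = sum of terms = 0.914

0.914


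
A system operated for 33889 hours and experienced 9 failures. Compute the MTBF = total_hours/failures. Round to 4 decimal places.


total_hours = 33889
failures = 9
MTBF = 33889 / 9
MTBF = 3765.4444

3765.4444


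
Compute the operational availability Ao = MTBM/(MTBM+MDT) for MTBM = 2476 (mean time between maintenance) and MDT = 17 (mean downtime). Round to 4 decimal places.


MTBM = 2476
MDT = 17
MTBM + MDT = 2493
Ao = 2476 / 2493
Ao = 0.9932

0.9932


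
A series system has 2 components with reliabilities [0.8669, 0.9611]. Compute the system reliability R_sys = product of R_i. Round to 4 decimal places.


Components: [0.8669, 0.9611]
After component 1 (R=0.8669): product = 0.8669
After component 2 (R=0.9611): product = 0.8332
R_sys = 0.8332

0.8332


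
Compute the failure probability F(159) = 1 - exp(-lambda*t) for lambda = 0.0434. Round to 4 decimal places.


lambda = 0.0434, t = 159
lambda * t = 6.9006
exp(-6.9006) = 0.001
F(t) = 1 - 0.001
F(t) = 0.999

0.999


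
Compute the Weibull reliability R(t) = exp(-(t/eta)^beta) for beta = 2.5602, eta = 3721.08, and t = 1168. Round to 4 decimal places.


beta = 2.5602, eta = 3721.08, t = 1168
t/eta = 1168 / 3721.08 = 0.3139
(t/eta)^beta = 0.3139^2.5602 = 0.0515
R(t) = exp(-0.0515)
R(t) = 0.9498

0.9498


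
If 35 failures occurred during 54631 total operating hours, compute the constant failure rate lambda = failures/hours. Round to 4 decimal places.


failures = 35
total_hours = 54631
lambda = 35 / 54631
lambda = 0.0006

0.0006


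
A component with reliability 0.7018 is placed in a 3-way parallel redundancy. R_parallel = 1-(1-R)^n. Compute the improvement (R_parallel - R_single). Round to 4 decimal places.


R_single = 0.7018, n = 3
1 - R_single = 0.2982
(1 - R_single)^n = 0.2982^3 = 0.0265
R_parallel = 1 - 0.0265 = 0.9735
Improvement = 0.9735 - 0.7018
Improvement = 0.2717

0.2717


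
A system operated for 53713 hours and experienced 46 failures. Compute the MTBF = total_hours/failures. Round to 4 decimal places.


total_hours = 53713
failures = 46
MTBF = 53713 / 46
MTBF = 1167.6739

1167.6739


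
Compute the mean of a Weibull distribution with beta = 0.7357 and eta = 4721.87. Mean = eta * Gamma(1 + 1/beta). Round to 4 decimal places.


beta = 0.7357, eta = 4721.87
1/beta = 1.3592
1 + 1/beta = 2.3592
Gamma(2.3592) = 1.2101
Mean = 4721.87 * 1.2101
Mean = 5713.8269

5713.8269


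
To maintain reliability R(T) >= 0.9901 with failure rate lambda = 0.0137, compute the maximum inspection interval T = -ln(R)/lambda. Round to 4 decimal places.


R_target = 0.9901
lambda = 0.0137
-ln(0.9901) = 0.0099
T = 0.0099 / 0.0137
T = 0.7262

0.7262


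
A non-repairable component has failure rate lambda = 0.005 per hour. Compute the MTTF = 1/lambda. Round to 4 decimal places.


lambda = 0.005
MTTF = 1 / 0.005
MTTF = 200.0

200.0


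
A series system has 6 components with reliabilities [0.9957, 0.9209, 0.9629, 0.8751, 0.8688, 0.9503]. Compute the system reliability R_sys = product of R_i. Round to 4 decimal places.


Components: [0.9957, 0.9209, 0.9629, 0.8751, 0.8688, 0.9503]
After component 1 (R=0.9957): product = 0.9957
After component 2 (R=0.9209): product = 0.9169
After component 3 (R=0.9629): product = 0.8829
After component 4 (R=0.8751): product = 0.7726
After component 5 (R=0.8688): product = 0.6713
After component 6 (R=0.9503): product = 0.6379
R_sys = 0.6379

0.6379


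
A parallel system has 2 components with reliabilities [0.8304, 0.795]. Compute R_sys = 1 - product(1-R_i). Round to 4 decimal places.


Components: [0.8304, 0.795]
(1 - 0.8304) = 0.1696, running product = 0.1696
(1 - 0.795) = 0.205, running product = 0.0348
Product of (1-R_i) = 0.0348
R_sys = 1 - 0.0348 = 0.9652

0.9652


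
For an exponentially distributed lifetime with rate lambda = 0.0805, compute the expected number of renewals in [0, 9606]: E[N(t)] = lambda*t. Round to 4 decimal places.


lambda = 0.0805
t = 9606
E[N(t)] = lambda * t
E[N(t)] = 0.0805 * 9606
E[N(t)] = 773.283

773.283


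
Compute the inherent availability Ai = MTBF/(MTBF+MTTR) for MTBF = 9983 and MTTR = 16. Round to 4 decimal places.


MTBF = 9983
MTTR = 16
MTBF + MTTR = 9999
Ai = 9983 / 9999
Ai = 0.9984

0.9984


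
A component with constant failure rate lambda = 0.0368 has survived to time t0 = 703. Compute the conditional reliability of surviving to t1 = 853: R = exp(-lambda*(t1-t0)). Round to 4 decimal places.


lambda = 0.0368
t0 = 703, t1 = 853
t1 - t0 = 150
lambda * (t1-t0) = 0.0368 * 150 = 5.52
R = exp(-5.52)
R = 0.004

0.004


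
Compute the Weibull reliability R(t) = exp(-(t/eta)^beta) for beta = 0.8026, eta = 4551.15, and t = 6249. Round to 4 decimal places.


beta = 0.8026, eta = 4551.15, t = 6249
t/eta = 6249 / 4551.15 = 1.3731
(t/eta)^beta = 1.3731^0.8026 = 1.2898
R(t) = exp(-1.2898)
R(t) = 0.2753

0.2753


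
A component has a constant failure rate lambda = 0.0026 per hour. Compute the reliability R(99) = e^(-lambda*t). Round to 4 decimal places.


lambda = 0.0026
t = 99
lambda * t = 0.2574
R(t) = e^(-0.2574)
R(t) = 0.7731

0.7731


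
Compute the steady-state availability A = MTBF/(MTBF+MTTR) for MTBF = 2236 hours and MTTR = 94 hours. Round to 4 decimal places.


MTBF = 2236
MTTR = 94
MTBF + MTTR = 2330
A = 2236 / 2330
A = 0.9597

0.9597


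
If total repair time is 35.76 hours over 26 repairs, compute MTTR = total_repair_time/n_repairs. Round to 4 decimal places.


total_repair_time = 35.76
n_repairs = 26
MTTR = 35.76 / 26
MTTR = 1.3754

1.3754


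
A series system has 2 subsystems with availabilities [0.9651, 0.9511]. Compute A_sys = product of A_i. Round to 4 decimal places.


Subsystems: [0.9651, 0.9511]
After subsystem 1 (A=0.9651): product = 0.9651
After subsystem 2 (A=0.9511): product = 0.9179
A_sys = 0.9179

0.9179


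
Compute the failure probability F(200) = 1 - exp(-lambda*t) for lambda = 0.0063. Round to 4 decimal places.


lambda = 0.0063, t = 200
lambda * t = 1.26
exp(-1.26) = 0.2837
F(t) = 1 - 0.2837
F(t) = 0.7163

0.7163


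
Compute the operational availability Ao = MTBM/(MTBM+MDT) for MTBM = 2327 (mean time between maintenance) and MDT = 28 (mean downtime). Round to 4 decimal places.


MTBM = 2327
MDT = 28
MTBM + MDT = 2355
Ao = 2327 / 2355
Ao = 0.9881

0.9881


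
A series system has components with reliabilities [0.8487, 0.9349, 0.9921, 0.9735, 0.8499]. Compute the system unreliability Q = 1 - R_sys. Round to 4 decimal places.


Components: [0.8487, 0.9349, 0.9921, 0.9735, 0.8499]
After component 1: product = 0.8487
After component 2: product = 0.7934
After component 3: product = 0.7872
After component 4: product = 0.7663
After component 5: product = 0.6513
R_sys = 0.6513
Q = 1 - 0.6513 = 0.3487

0.3487


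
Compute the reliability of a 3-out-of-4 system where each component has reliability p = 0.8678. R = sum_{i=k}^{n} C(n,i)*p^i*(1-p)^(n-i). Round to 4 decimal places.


k = 3, n = 4, p = 0.8678
i=3: C(4,3)=4 * 0.8678^3 * 0.1322^1 = 0.3456
i=4: C(4,4)=1 * 0.8678^4 * 0.1322^0 = 0.5671
R = sum of terms = 0.9127

0.9127


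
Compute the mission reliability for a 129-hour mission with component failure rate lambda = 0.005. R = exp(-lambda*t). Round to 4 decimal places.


lambda = 0.005
mission_time = 129
lambda * t = 0.005 * 129 = 0.645
R = exp(-0.645)
R = 0.5247

0.5247


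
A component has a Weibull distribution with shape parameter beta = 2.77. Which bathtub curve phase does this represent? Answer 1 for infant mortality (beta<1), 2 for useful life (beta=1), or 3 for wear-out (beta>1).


beta = 2.77
Compare beta to 1:
beta < 1 => infant mortality (phase 1)
beta = 1 => useful life (phase 2)
beta > 1 => wear-out (phase 3)
Since beta = 2.77, this is wear-out (increasing failure rate)
Phase = 3

3


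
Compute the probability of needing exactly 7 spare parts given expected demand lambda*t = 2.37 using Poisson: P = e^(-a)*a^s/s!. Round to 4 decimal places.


a = 2.37, s = 7
e^(-a) = e^(-2.37) = 0.0935
a^s = 2.37^7 = 419.9895
s! = 5040
P = 0.0935 * 419.9895 / 5040
P = 0.0078

0.0078


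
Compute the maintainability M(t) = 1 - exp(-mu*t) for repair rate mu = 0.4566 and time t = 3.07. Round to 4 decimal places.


mu = 0.4566, t = 3.07
mu * t = 0.4566 * 3.07 = 1.4018
exp(-1.4018) = 0.2462
M(t) = 1 - 0.2462
M(t) = 0.7538

0.7538
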